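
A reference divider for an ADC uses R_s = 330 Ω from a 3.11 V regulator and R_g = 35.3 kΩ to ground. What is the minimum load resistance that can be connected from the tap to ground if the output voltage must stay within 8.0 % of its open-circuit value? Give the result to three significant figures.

R_L(min) ≈ 3.76 kΩ

Output resistance R_th = R_s‖R_g = (330 × 35300)/35630 = 326.9 Ω.
The fractional drop is R_th/(R_th + R_L); requiring this ≤ 0.0800 gives R_L ≥ R_th(1/0.0800 − 1) = 326.9 × 11.50 = 3.76 kΩ.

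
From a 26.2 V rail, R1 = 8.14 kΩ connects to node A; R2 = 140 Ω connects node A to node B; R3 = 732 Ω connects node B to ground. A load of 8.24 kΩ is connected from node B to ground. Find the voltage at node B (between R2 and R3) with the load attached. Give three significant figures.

V ≈ 1.97 V

At node B, R3 is in parallel with the load: R3‖R_L = 672.3 Ω.
Below node A the resistance is R2 + (R3‖R_L) = 812.3 Ω, so V_A = 26.2 × 812.3/8952 = 2.377 V.
Then V_B = V_A × (R3‖R_L)/(R2 + R3‖R_L) = 2.377 × 672.3/812.3 = 1.97 V.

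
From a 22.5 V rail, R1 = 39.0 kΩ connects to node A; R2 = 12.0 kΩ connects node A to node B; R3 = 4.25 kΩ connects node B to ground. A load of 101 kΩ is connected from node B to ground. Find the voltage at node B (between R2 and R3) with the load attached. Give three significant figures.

At node B, R3 is in parallel with the load: R3‖R_L = 4.078 kΩ.
Below node A the resistance is R2 + (R3‖R_L) = 16.08 kΩ, so V_A = 22.5 × 16.08/55.08 = 6.568 V.
Then V_B = V_A × (R3‖R_L)/(R2 + R3‖R_L) = 6.568 × 4.078/16.08 = 1.67 V.

V ≈ 1.67 V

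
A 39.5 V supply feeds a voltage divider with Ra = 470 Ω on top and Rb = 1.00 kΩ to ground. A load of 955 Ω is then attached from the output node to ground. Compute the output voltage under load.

V_out ≈ 20.1 V

The load sits in parallel with Rb: Rb‖R_L = (1000 × 955) / (1000 + 955) = 488.5 Ω.
V_out = 39.5 × 488.5 / (470 + 488.5) = 39.5 × 488.5/958.5 = 20.1 V.
(Unloaded it would have been 26.9 V.)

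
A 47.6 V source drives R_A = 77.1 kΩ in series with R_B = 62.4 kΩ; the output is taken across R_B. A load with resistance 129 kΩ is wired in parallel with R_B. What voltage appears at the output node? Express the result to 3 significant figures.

The load sits in parallel with R_B: R_B‖R_L = (62.4 × 129) / (62.4 + 129) = 42.06 kΩ.
V_out = 47.6 × 42.06 / (77.1 + 42.06) = 47.6 × 42.06/119.2 = 16.8 V.
(Unloaded it would have been 21.3 V.)

V_out ≈ 16.8 V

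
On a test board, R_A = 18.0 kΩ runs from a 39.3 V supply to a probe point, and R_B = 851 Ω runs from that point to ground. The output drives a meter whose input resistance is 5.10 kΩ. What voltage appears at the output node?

The load sits in parallel with R_B: R_B‖R_L = (851 × 5100) / (851 + 5100) = 729.3 Ω.
V_out = 39.3 × 729.3 / (18000 + 729.3) = 39.3 × 729.3/18730 = 1.53 V.
(Unloaded it would have been 1.77 V.)

V_out ≈ 1.53 V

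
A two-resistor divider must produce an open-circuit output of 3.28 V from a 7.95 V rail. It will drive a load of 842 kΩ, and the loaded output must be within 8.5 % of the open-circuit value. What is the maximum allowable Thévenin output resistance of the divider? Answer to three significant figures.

R_th ≤ 78.2 kΩ

Loading drop = R_th/(R_th + R_L) ≤ 0.0850, so R_th ≤ R_L · ε/(1−ε) = 842 kΩ × 0.0850/0.9150 = 78.2 kΩ.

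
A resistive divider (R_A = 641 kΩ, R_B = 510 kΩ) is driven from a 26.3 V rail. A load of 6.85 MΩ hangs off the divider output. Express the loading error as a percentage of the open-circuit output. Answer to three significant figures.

3.98 %

The divider's output (Thévenin) resistance is R_A‖R_B = 284.0 kΩ.
Fractional drop under load = R_th/(R_th + R_L) = 284.0 / (284.0 + 6850) = 0.03981.
So the output falls by 3.98 %.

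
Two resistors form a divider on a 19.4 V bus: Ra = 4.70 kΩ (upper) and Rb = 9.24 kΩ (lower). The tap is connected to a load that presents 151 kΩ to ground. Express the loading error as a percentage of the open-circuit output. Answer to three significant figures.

The divider's output (Thévenin) resistance is Ra‖Rb = 3.115 kΩ.
Fractional drop under load = R_th/(R_th + R_L) = 3.115 / (3.115 + 151) = 0.02021.
So the output falls by 2.02 %.

2.02 %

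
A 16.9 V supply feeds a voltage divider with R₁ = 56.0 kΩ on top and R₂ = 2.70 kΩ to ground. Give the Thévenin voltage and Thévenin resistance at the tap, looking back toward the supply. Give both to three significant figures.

V_th = 0.777 V, R_th = 2.58 kΩ

V_th is the open-circuit tap voltage: 16.9 × 2.70/(56.0 + 2.70) = 0.777 V.
With the supply zeroed, R₁ and R₂ appear in parallel from the tap: R_th = R₁‖R₂ = (56.0 × 2.70)/58.70 = 2.58 kΩ.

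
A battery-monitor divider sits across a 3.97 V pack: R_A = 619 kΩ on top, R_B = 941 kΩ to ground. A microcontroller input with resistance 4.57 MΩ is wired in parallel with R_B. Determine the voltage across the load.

The load sits in parallel with R_B: R_B‖R_L = (941 × 4570) / (941 + 4570) = 780.3 kΩ.
V_out = 3.97 × 780.3 / (619 + 780.3) = 3.97 × 780.3/1399 = 2.21 V.
(Unloaded it would have been 2.39 V.)

V_out ≈ 2.21 V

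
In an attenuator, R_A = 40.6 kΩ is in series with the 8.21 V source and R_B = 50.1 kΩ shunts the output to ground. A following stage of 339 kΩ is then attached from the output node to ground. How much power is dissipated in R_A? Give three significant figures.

P ≈ 0.386 mW

Total resistance from the source is R_A + (R_B‖R_L) = 84.25 kΩ, so I = 8.21/84.25 kΩ = 0.09745 mA.
P = I²·R_A = (0.09745 mA)² × 40.6 kΩ = 0.386 mW.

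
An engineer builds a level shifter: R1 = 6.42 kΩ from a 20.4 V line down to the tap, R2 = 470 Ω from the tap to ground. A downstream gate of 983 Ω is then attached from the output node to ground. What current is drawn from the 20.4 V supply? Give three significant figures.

I ≈ 3.03 mA

R2‖R_L = 318.0 Ω, so the source sees R1 + R2‖R_L = 6738 Ω.
I = 20.4 V / 6738 Ω = 3.03 mA.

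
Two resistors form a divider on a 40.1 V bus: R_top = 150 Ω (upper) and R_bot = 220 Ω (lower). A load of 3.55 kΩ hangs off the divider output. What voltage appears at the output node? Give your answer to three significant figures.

V_out ≈ 23.3 V

The load sits in parallel with R_bot: R_bot‖R_L = (220 × 3550) / (220 + 3550) = 207.2 Ω.
V_out = 40.1 × 207.2 / (150 + 207.2) = 40.1 × 207.2/357.2 = 23.3 V.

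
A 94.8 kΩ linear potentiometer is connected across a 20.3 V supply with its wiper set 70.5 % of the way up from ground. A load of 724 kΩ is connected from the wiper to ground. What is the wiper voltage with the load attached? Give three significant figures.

The wiper splits the pot into (1−α)R = 27.97 kΩ above and αR = 66.83 kΩ below.
Lower section ‖ load = 61.19 kΩ.
V_wiper = 20.3 × 61.19/(27.97 + 61.19) = 13.9 V.

V ≈ 13.9 V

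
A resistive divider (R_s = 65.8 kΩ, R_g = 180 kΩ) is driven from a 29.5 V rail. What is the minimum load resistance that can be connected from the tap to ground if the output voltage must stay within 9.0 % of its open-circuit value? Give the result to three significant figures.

Output resistance R_th = R_s‖R_g = (65.8 × 180)/245.8 = 48.19 kΩ.
The fractional drop is R_th/(R_th + R_L); requiring this ≤ 0.0900 gives R_L ≥ R_th(1/0.0900 − 1) = 48.19 × 10.11 = 487 kΩ.

R_L(min) ≈ 487 kΩ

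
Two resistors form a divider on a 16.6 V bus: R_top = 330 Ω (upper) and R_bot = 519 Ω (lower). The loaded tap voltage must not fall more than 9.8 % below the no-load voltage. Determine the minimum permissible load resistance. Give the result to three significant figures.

R_L(min) ≈ 1.86 kΩ

Output resistance R_th = R_top‖R_bot = (330 × 519)/849.0 = 201.7 Ω.
The fractional drop is R_th/(R_th + R_L); requiring this ≤ 0.0980 gives R_L ≥ R_th(1/0.0980 − 1) = 201.7 × 9.204 = 1.86 kΩ.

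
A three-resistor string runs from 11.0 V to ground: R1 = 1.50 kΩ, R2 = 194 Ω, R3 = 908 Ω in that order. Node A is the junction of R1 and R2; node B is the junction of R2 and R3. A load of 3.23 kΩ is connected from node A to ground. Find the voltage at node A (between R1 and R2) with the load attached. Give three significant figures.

V ≈ 3.89 V

Below node A the series string R2+R3 = 1102 Ω sits in parallel with the 3230 Ω load: 821.7 Ω.
V_A = 11.0 × 821.7/(1500 + 821.7) = 3.89 V.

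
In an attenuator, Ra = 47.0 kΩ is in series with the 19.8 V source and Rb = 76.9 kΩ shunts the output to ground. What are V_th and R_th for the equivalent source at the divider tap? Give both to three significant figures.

V_th is the open-circuit tap voltage: 19.8 × 76.9/(47.0 + 76.9) = 12.3 V.
With the supply zeroed, Ra and Rb appear in parallel from the tap: R_th = Ra‖Rb = (47.0 × 76.9)/123.9 = 29.2 kΩ.

V_th = 12.3 V, R_th = 29.2 kΩ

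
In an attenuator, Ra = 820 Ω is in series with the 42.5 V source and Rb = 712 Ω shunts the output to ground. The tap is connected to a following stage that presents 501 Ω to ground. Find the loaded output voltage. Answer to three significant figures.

V_out ≈ 11.2 V

The load sits in parallel with Rb: Rb‖R_L = (712 × 501) / (712 + 501) = 294.1 Ω.
V_out = 42.5 × 294.1 / (820 + 294.1) = 42.5 × 294.1/1114 = 11.2 V.
(Unloaded it would have been 19.8 V.)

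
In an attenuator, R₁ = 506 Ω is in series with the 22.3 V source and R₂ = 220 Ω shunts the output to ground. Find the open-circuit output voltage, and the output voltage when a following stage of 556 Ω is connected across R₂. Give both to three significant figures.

Unloaded: 6.76 V; loaded: 5.30 V

Open-circuit: V = 22.3 × 220/(506 + 220) = 6.76 V.
With the load, R₂ becomes R₂‖R_L = 157.6 Ω, so V = 22.3 × 157.6/663.6 = 5.30 V.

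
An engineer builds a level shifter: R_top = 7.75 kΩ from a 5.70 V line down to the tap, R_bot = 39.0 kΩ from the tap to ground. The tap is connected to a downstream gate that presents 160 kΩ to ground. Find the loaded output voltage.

The load sits in parallel with R_bot: R_bot‖R_L = (39.0 × 160) / (39.0 + 160) = 31.36 kΩ.
V_out = 5.70 × 31.36 / (7.75 + 31.36) = 5.70 × 31.36/39.11 = 4.57 V.

V_out ≈ 4.57 V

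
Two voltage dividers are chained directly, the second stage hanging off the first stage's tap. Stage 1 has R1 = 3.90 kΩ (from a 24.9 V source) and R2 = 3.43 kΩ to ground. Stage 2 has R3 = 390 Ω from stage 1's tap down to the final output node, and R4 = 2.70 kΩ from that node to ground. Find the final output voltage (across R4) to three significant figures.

V_out ≈ 6.40 V

Stage 2 presents R3+R4 = 3090 Ω as a load on stage 1's tap.
Stage 1's lower leg becomes R2‖(R3+R4) = 1626 Ω, so V_mid = 24.9 × 1626/5526 = 7.325 V.
Stage 2 is itself unloaded: V_out = V_mid × R4/(R3+R4) = 7.325 × 2700/3090 = 6.40 V.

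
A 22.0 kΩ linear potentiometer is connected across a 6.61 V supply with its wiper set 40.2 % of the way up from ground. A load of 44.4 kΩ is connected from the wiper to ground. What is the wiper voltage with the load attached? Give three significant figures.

V ≈ 2.37 V

The wiper splits the pot into (1−α)R = 13.16 kΩ above and αR = 8.844 kΩ below.
Lower section ‖ load = 7.375 kΩ.
V_wiper = 6.61 × 7.375/(13.16 + 7.375) = 2.37 V.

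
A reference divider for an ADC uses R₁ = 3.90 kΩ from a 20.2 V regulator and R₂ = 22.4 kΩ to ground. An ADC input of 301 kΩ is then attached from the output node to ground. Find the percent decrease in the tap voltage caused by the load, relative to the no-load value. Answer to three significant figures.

The divider's output (Thévenin) resistance is R₁‖R₂ = 3.322 kΩ.
Fractional drop under load = R_th/(R_th + R_L) = 3.322 / (3.322 + 301) = 0.01092.
So the output falls by 1.09 %.

1.09 %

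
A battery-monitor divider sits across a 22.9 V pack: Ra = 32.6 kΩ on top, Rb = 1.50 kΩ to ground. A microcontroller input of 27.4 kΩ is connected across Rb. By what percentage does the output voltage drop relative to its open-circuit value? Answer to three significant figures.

The divider's output (Thévenin) resistance is Ra‖Rb = 1.434 kΩ.
Fractional drop under load = R_th/(R_th + R_L) = 1.434 / (1.434 + 27.4) = 0.04973.
So the output falls by 4.97 %.

4.97 %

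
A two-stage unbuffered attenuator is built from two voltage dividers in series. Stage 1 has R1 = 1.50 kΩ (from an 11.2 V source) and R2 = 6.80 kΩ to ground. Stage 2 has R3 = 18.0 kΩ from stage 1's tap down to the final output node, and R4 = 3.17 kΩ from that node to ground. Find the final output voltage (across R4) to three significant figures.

Stage 2 presents R3+R4 = 21.17 kΩ as a load on stage 1's tap.
Stage 1's lower leg becomes R2‖(R3+R4) = 5.147 kΩ, so V_mid = 11.2 × 5.147/6.647 = 8.672 V.
Stage 2 is itself unloaded: V_out = V_mid × R4/(R3+R4) = 8.672 × 3.17/21.17 = 1.30 V.

V_out ≈ 1.30 V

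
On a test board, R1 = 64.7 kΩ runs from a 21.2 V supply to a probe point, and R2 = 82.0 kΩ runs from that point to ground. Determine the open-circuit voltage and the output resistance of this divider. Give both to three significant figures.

V_th is the open-circuit tap voltage: 21.2 × 82.0/(64.7 + 82.0) = 11.9 V.
With the supply zeroed, R1 and R2 appear in parallel from the tap: R_th = R1‖R2 = (64.7 × 82.0)/146.7 = 36.2 kΩ.

V_th = 11.9 V, R_th = 36.2 kΩ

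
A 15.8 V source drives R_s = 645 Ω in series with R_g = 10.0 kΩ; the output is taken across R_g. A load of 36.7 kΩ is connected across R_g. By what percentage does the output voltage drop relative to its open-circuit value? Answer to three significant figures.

The divider's output (Thévenin) resistance is R_s‖R_g = 605.9 Ω.
Fractional drop under load = R_th/(R_th + R_L) = 605.9 / (605.9 + 36700) = 0.01624.
So the output falls by 1.62 %.

1.62 %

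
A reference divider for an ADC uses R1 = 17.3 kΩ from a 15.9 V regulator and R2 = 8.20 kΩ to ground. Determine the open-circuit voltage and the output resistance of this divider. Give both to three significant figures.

V_th = 5.11 V, R_th = 5.56 kΩ

V_th is the open-circuit tap voltage: 15.9 × 8.20/(17.3 + 8.20) = 5.11 V.
With the supply zeroed, R1 and R2 appear in parallel from the tap: R_th = R1‖R2 = (17.3 × 8.20)/25.50 = 5.56 kΩ.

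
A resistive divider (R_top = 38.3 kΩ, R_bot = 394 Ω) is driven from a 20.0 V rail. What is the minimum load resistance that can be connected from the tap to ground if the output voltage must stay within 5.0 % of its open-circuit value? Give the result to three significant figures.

Output resistance R_th = R_top‖R_bot = (38300 × 394)/38690 = 390.0 Ω.
The fractional drop is R_th/(R_th + R_L); requiring this ≤ 0.0500 gives R_L ≥ R_th(1/0.0500 − 1) = 390.0 × 19.00 = 7.41 kΩ.

R_L(min) ≈ 7.41 kΩ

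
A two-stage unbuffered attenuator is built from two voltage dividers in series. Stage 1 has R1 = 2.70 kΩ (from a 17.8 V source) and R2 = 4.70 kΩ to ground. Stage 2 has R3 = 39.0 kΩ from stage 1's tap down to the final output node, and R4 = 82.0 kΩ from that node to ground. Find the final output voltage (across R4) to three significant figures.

Stage 2 presents R3+R4 = 121.0 kΩ as a load on stage 1's tap.
Stage 1's lower leg becomes R2‖(R3+R4) = 4.524 kΩ, so V_mid = 17.8 × 4.524/7.224 = 11.15 V.
Stage 2 is itself unloaded: V_out = V_mid × R4/(R3+R4) = 11.15 × 82.0/121.0 = 7.55 V.

V_out ≈ 7.55 V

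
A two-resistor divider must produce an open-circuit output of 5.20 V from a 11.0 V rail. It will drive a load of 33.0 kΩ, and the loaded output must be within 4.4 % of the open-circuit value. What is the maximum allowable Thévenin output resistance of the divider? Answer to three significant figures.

R_th ≤ 1.52 kΩ

Loading drop = R_th/(R_th + R_L) ≤ 0.0440, so R_th ≤ R_L · ε/(1−ε) = 33.0 kΩ × 0.0440/0.9560 = 1.52 kΩ.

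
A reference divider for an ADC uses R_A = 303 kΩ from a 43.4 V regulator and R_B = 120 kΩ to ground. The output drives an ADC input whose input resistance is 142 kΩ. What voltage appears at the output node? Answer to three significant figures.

V_out ≈ 7.67 V

The load sits in parallel with R_B: R_B‖R_L = (120 × 142) / (120 + 142) = 65.04 kΩ.
V_out = 43.4 × 65.04 / (303 + 65.04) = 43.4 × 65.04/368.0 = 7.67 V.
(Unloaded it would have been 12.3 V.)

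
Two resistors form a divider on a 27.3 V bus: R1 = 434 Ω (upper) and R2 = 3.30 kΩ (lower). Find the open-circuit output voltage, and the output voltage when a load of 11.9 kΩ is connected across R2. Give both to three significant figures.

Unloaded: 24.1 V; loaded: 23.4 V

Open-circuit: V = 27.3 × 3300/(434 + 3300) = 24.1 V.
With the load, R2 becomes R2‖R_L = 2584 Ω, so V = 27.3 × 2584/3018 = 23.4 V.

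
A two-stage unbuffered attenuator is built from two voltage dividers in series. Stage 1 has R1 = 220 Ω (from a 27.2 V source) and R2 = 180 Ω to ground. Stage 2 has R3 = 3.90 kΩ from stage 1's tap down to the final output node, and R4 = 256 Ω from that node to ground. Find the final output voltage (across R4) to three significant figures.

V_out ≈ 0.736 V

Stage 2 presents R3+R4 = 4156 Ω as a load on stage 1's tap.
Stage 1's lower leg becomes R2‖(R3+R4) = 172.5 Ω, so V_mid = 27.2 × 172.5/392.5 = 11.96 V.
Stage 2 is itself unloaded: V_out = V_mid × R4/(R3+R4) = 11.96 × 256/4156 = 0.736 V.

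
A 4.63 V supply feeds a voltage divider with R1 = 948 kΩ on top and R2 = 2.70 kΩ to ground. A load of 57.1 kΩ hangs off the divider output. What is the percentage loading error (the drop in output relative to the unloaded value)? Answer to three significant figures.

The divider's output (Thévenin) resistance is R1‖R2 = 2.692 kΩ.
Fractional drop under load = R_th/(R_th + R_L) = 2.692 / (2.692 + 57.1) = 0.04503.
So the output falls by 4.50 %.

4.50 %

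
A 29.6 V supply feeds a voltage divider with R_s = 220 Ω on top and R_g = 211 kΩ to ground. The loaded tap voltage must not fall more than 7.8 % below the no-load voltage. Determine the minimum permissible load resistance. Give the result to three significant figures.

Output resistance R_th = R_s‖R_g = (220 × 211000)/211200 = 219.8 Ω.
The fractional drop is R_th/(R_th + R_L); requiring this ≤ 0.0780 gives R_L ≥ R_th(1/0.0780 − 1) = 219.8 × 11.82 = 2.60 kΩ.

R_L(min) ≈ 2.60 kΩ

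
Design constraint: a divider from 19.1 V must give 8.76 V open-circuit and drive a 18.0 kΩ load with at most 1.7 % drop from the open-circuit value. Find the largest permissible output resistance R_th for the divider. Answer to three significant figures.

R_th ≤ 311 Ω

Loading drop = R_th/(R_th + R_L) ≤ 0.0170, so R_th ≤ R_L · ε/(1−ε) = 18.0 kΩ × 0.0170/0.9830 = 311 Ω.
(Any R1, R2 with R2/(R1+R2) = 0.459 and R1‖R2 ≤ 311 Ω will meet the spec.)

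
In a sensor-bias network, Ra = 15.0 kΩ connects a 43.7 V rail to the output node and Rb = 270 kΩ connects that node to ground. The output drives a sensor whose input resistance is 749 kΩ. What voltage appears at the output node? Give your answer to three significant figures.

The load sits in parallel with Rb: Rb‖R_L = (270 × 749) / (270 + 749) = 198.5 kΩ.
V_out = 43.7 × 198.5 / (15.0 + 198.5) = 43.7 × 198.5/213.5 = 40.6 V.

V_out ≈ 40.6 V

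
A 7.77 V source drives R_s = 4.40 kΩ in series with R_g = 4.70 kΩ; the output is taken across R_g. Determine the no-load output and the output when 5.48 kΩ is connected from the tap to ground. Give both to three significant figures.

Unloaded: 4.01 V; loaded: 2.84 V

Open-circuit: V = 7.77 × 4.70/(4.40 + 4.70) = 4.01 V.
With the load, R_g becomes R_g‖R_L = 2.530 kΩ, so V = 7.77 × 2.530/6.930 = 2.84 V.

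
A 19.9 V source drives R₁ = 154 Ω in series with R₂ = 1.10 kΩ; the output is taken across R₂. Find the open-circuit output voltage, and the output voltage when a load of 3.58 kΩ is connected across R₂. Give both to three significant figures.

Open-circuit: V = 19.9 × 1100/(154 + 1100) = 17.5 V.
With the load, R₂ becomes R₂‖R_L = 841.5 Ω, so V = 19.9 × 841.5/995.5 = 16.8 V.

Unloaded: 17.5 V; loaded: 16.8 V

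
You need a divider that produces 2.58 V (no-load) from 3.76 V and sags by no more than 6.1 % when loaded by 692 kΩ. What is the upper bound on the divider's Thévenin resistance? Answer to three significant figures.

Loading drop = R_th/(R_th + R_L) ≤ 0.0610, so R_th ≤ R_L · ε/(1−ε) = 692 kΩ × 0.0610/0.9390 = 45.0 kΩ.

R_th ≤ 45.0 kΩ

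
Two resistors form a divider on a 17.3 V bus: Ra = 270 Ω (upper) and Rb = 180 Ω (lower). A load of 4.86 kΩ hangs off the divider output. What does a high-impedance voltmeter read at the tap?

The load sits in parallel with Rb: Rb‖R_L = (180 × 4860) / (180 + 4860) = 173.6 Ω.
V_out = 17.3 × 173.6 / (270 + 173.6) = 17.3 × 173.6/443.6 = 6.77 V.

V_out ≈ 6.77 V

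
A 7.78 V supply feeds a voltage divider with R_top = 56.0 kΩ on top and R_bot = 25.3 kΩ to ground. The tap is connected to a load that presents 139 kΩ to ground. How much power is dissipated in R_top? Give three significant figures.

P ≈ 0.566 mW

Total resistance from the source is R_top + (R_bot‖R_L) = 77.40 kΩ, so I = 7.78/77.40 kΩ = 0.1005 mA.
P = I²·R_top = (0.1005 mA)² × 56.0 kΩ = 0.566 mW.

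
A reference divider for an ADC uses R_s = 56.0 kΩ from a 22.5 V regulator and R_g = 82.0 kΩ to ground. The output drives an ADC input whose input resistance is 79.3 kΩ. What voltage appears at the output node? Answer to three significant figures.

The load sits in parallel with R_g: R_g‖R_L = (82.0 × 79.3) / (82.0 + 79.3) = 40.31 kΩ.
V_out = 22.5 × 40.31 / (56.0 + 40.31) = 22.5 × 40.31/96.31 = 9.42 V.
(Unloaded it would have been 13.4 V.)

V_out ≈ 9.42 V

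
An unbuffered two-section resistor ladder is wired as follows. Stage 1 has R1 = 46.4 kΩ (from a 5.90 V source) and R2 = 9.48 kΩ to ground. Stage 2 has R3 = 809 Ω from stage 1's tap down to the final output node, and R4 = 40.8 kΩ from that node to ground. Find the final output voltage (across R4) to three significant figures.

V_out ≈ 0.825 V

Stage 2 presents R3+R4 = 41610 Ω as a load on stage 1's tap.
Stage 1's lower leg becomes R2‖(R3+R4) = 7721 Ω, so V_mid = 5.90 × 7721/54120 = 0.8417 V.
Stage 2 is itself unloaded: V_out = V_mid × R4/(R3+R4) = 0.8417 × 40800/41610 = 0.825 V.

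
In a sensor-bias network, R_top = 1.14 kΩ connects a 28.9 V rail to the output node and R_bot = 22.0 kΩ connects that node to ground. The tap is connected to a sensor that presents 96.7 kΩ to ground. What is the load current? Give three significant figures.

I_L ≈ 0.281 mA

R_bot‖R_L = 17.92 kΩ; V_out = 28.9 × 17.92/19.06 = 27.17 V.
I_L = V_out / R_L = 27.17 / 96.7 kΩ = 0.281 mA.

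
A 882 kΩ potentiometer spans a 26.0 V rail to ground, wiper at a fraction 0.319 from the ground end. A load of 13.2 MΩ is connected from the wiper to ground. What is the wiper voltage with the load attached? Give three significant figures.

V ≈ 8.18 V

The wiper splits the pot into (1−α)R = 600.6 kΩ above and αR = 281.4 kΩ below.
Lower section ‖ load = 275.5 kΩ.
V_wiper = 26.0 × 275.5/(600.6 + 275.5) = 8.18 V.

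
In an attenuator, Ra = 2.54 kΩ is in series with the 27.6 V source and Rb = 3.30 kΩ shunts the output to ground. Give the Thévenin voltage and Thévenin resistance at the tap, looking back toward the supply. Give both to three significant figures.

V_th = 15.6 V, R_th = 1.44 kΩ

V_th is the open-circuit tap voltage: 27.6 × 3.30/(2.54 + 3.30) = 15.6 V.
With the supply zeroed, Ra and Rb appear in parallel from the tap: R_th = Ra‖Rb = (2.54 × 3.30)/5.840 = 1.44 kΩ.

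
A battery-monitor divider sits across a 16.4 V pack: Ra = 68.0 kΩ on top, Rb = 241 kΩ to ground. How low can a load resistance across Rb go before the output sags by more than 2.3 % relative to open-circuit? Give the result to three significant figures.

R_L(min) ≈ 2.25 MΩ

Output resistance R_th = Ra‖Rb = (68.0 × 241)/309.0 = 53.04 kΩ.
The fractional drop is R_th/(R_th + R_L); requiring this ≤ 0.0230 gives R_L ≥ R_th(1/0.0230 − 1) = 53.04 × 42.48 = 2.25 MΩ.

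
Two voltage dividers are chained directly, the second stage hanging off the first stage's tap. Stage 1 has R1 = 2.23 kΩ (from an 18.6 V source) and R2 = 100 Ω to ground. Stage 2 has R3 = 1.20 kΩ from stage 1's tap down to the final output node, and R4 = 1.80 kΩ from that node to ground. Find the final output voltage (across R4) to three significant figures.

Stage 2 presents R3+R4 = 3000 Ω as a load on stage 1's tap.
Stage 1's lower leg becomes R2‖(R3+R4) = 96.77 Ω, so V_mid = 18.6 × 96.77/2327 = 0.7736 V.
Stage 2 is itself unloaded: V_out = V_mid × R4/(R3+R4) = 0.7736 × 1800/3000 = 0.464 V.

V_out ≈ 0.464 V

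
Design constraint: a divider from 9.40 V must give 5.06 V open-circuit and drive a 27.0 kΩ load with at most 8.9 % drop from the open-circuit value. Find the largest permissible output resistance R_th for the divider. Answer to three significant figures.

Loading drop = R_th/(R_th + R_L) ≤ 0.0890, so R_th ≤ R_L · ε/(1−ε) = 27.0 kΩ × 0.0890/0.9110 = 2.64 kΩ.
(Any R1, R2 with R2/(R1+R2) = 0.538 and R1‖R2 ≤ 2.64 kΩ will meet the spec.)

R_th ≤ 2.64 kΩ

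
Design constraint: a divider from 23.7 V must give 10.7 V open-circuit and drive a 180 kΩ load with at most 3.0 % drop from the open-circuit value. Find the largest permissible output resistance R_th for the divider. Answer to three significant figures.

R_th ≤ 5.57 kΩ

Loading drop = R_th/(R_th + R_L) ≤ 0.0300, so R_th ≤ R_L · ε/(1−ε) = 180 kΩ × 0.0300/0.9700 = 5.57 kΩ.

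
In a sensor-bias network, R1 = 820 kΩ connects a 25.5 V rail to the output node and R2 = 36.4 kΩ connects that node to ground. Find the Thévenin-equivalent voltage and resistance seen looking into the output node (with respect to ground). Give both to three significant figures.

V_th is the open-circuit tap voltage: 25.5 × 36.4/(820 + 36.4) = 1.08 V.
With the supply zeroed, R1 and R2 appear in parallel from the tap: R_th = R1‖R2 = (820 × 36.4)/856.4 = 34.9 kΩ.

V_th = 1.08 V, R_th = 34.9 kΩ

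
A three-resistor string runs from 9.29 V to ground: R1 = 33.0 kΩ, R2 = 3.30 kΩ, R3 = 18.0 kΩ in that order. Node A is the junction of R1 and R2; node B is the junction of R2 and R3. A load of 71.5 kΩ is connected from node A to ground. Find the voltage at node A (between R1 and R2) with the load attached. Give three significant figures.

Below node A the series string R2+R3 = 21.30 kΩ sits in parallel with the 71.5 kΩ load: 16.41 kΩ.
V_A = 9.29 × 16.41/(33.0 + 16.41) = 3.09 V.

V ≈ 3.09 V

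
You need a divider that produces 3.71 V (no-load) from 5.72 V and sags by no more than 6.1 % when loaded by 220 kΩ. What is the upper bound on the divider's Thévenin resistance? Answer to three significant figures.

R_th ≤ 14.3 kΩ

Loading drop = R_th/(R_th + R_L) ≤ 0.0610, so R_th ≤ R_L · ε/(1−ε) = 220 kΩ × 0.0610/0.9390 = 14.3 kΩ.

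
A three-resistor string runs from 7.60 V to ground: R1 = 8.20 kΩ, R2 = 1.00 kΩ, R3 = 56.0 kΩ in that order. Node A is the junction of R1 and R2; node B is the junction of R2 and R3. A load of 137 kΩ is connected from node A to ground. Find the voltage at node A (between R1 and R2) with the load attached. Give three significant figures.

V ≈ 6.31 V

Below node A the series string R2+R3 = 57.00 kΩ sits in parallel with the 137 kΩ load: 40.25 kΩ.
V_A = 7.60 × 40.25/(8.20 + 40.25) = 6.31 V.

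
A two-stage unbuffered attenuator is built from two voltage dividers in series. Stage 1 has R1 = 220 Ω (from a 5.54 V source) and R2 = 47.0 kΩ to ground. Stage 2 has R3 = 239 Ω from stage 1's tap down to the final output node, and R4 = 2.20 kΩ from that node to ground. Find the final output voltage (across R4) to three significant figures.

Stage 2 presents R3+R4 = 2439 Ω as a load on stage 1's tap.
Stage 1's lower leg becomes R2‖(R3+R4) = 2319 Ω, so V_mid = 5.54 × 2319/2539 = 5.060 V.
Stage 2 is itself unloaded: V_out = V_mid × R4/(R3+R4) = 5.060 × 2200/2439 = 4.56 V.

V_out ≈ 4.56 V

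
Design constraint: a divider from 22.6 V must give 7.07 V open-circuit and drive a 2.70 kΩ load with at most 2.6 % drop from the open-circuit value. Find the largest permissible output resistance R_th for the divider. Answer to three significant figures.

Loading drop = R_th/(R_th + R_L) ≤ 0.0260, so R_th ≤ R_L · ε/(1−ε) = 2.70 kΩ × 0.0260/0.9740 = 72.1 Ω.

R_th ≤ 72.1 Ω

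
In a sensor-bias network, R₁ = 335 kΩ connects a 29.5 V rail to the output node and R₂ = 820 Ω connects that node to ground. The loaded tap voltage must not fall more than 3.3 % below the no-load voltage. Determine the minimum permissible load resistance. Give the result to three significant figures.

R_L(min) ≈ 24.0 kΩ

Output resistance R_th = R₁‖R₂ = (335000 × 820)/335800 = 818.0 Ω.
The fractional drop is R_th/(R_th + R_L); requiring this ≤ 0.0330 gives R_L ≥ R_th(1/0.0330 − 1) = 818.0 × 29.30 = 24.0 kΩ.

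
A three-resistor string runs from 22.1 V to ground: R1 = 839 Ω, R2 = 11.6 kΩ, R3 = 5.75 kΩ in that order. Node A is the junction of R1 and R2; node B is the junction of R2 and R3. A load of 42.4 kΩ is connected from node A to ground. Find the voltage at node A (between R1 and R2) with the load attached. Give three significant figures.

V ≈ 20.7 V

Below node A the series string R2+R3 = 17350 Ω sits in parallel with the 42400 Ω load: 12310 Ω.
V_A = 22.1 × 12310/(839 + 12310) = 20.7 V.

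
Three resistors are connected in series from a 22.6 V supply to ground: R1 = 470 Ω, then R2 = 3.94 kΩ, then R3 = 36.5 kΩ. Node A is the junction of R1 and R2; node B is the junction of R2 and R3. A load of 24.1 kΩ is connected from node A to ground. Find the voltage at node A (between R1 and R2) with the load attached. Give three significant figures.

V ≈ 21.9 V

Below node A the series string R2+R3 = 40440 Ω sits in parallel with the 24100 Ω load: 15100 Ω.
V_A = 22.6 × 15100/(470 + 15100) = 21.9 V.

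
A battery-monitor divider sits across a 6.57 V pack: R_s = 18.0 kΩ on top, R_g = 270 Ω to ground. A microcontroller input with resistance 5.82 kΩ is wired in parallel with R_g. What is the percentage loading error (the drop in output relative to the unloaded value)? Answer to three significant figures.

4.37 %

The divider's output (Thévenin) resistance is R_s‖R_g = 266.0 Ω.
Fractional drop under load = R_th/(R_th + R_L) = 266.0 / (266.0 + 5820) = 0.04371.
So the output falls by 4.37 %.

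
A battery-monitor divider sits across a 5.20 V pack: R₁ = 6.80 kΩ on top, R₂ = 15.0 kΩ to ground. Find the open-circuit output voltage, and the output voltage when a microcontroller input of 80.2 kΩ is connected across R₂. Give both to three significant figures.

Unloaded: 3.58 V; loaded: 3.38 V

Open-circuit: V = 5.20 × 15.0/(6.80 + 15.0) = 3.58 V.
With the load, R₂ becomes R₂‖R_L = 12.64 kΩ, so V = 5.20 × 12.64/19.44 = 3.38 V.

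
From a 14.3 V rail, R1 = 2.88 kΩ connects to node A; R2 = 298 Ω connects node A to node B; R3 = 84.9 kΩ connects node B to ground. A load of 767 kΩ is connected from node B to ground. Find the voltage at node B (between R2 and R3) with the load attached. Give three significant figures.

At node B, R3 is in parallel with the load: R3‖R_L = 76440 Ω.
Below node A the resistance is R2 + (R3‖R_L) = 76740 Ω, so V_A = 14.3 × 76740/79620 = 13.78 V.
Then V_B = V_A × (R3‖R_L)/(R2 + R3‖R_L) = 13.78 × 76440/76740 = 13.7 V.

V ≈ 13.7 V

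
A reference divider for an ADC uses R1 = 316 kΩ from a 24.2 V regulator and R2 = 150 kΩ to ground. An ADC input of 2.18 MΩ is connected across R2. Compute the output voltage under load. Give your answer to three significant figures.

V_out ≈ 7.44 V

The load sits in parallel with R2: R2‖R_L = (150 × 2180) / (150 + 2180) = 140.3 kΩ.
V_out = 24.2 × 140.3 / (316 + 140.3) = 24.2 × 140.3/456.3 = 7.44 V.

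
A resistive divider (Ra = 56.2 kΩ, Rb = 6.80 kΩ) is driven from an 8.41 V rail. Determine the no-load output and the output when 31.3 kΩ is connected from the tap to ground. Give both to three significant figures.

Open-circuit: V = 8.41 × 6.80/(56.2 + 6.80) = 0.908 V.
With the load, Rb becomes Rb‖R_L = 5.586 kΩ, so V = 8.41 × 5.586/61.79 = 0.760 V.

Unloaded: 0.908 V; loaded: 0.760 V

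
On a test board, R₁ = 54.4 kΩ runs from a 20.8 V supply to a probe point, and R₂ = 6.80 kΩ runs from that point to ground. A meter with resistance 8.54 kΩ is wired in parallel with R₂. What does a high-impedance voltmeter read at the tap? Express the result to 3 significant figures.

V_out ≈ 1.35 V

The load sits in parallel with R₂: R₂‖R_L = (6.80 × 8.54) / (6.80 + 8.54) = 3.786 kΩ.
V_out = 20.8 × 3.786 / (54.4 + 3.786) = 20.8 × 3.786/58.19 = 1.35 V.
(Unloaded it would have been 2.31 V.)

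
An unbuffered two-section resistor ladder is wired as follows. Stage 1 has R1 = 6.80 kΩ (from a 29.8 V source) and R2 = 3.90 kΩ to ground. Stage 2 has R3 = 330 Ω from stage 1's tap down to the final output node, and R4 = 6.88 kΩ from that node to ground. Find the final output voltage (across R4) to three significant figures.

V_out ≈ 7.71 V

Stage 2 presents R3+R4 = 7210 Ω as a load on stage 1's tap.
Stage 1's lower leg becomes R2‖(R3+R4) = 2531 Ω, so V_mid = 29.8 × 2531/9331 = 8.083 V.
Stage 2 is itself unloaded: V_out = V_mid × R4/(R3+R4) = 8.083 × 6880/7210 = 7.71 V.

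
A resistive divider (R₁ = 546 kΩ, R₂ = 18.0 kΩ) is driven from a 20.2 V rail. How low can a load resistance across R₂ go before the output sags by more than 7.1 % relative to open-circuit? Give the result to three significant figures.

R_L(min) ≈ 228 kΩ

Output resistance R_th = R₁‖R₂ = (546 × 18.0)/564.0 = 17.43 kΩ.
The fractional drop is R_th/(R_th + R_L); requiring this ≤ 0.0710 gives R_L ≥ R_th(1/0.0710 − 1) = 17.43 × 13.08 = 228 kΩ.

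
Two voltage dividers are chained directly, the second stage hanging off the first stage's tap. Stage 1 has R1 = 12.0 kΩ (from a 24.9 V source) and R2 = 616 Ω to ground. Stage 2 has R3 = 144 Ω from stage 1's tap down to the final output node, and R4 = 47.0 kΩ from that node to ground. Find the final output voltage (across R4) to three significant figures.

Stage 2 presents R3+R4 = 47140 Ω as a load on stage 1's tap.
Stage 1's lower leg becomes R2‖(R3+R4) = 608.1 Ω, so V_mid = 24.9 × 608.1/12610 = 1.201 V.
Stage 2 is itself unloaded: V_out = V_mid × R4/(R3+R4) = 1.201 × 47000/47140 = 1.20 V.

V_out ≈ 1.20 V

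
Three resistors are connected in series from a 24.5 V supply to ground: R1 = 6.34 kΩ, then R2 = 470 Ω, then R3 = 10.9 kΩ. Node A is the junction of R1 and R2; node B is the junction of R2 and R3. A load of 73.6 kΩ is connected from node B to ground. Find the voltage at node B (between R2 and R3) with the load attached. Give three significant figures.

At node B, R3 is in parallel with the load: R3‖R_L = 9494 Ω.
Below node A the resistance is R2 + (R3‖R_L) = 9964 Ω, so V_A = 24.5 × 9964/16300 = 14.97 V.
Then V_B = V_A × (R3‖R_L)/(R2 + R3‖R_L) = 14.97 × 9494/9964 = 14.3 V.

V ≈ 14.3 V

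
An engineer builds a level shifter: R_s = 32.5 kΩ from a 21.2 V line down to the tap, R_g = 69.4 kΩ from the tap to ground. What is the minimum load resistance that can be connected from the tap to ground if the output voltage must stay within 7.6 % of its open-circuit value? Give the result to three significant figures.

R_L(min) ≈ 269 kΩ

Output resistance R_th = R_s‖R_g = (32.5 × 69.4)/101.9 = 22.13 kΩ.
The fractional drop is R_th/(R_th + R_L); requiring this ≤ 0.0760 gives R_L ≥ R_th(1/0.0760 − 1) = 22.13 × 12.16 = 269 kΩ.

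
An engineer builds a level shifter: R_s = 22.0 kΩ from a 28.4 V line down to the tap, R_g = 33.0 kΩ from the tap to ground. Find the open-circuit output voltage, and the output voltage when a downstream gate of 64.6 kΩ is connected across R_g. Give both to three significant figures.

Unloaded: 17.0 V; loaded: 14.1 V

Open-circuit: V = 28.4 × 33.0/(22.0 + 33.0) = 17.0 V.
With the load, R_g becomes R_g‖R_L = 21.84 kΩ, so V = 28.4 × 21.84/43.84 = 14.1 V.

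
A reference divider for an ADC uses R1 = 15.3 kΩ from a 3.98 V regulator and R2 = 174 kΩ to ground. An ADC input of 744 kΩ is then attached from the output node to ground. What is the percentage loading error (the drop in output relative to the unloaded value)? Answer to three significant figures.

1.86 %

The divider's output (Thévenin) resistance is R1‖R2 = 14.06 kΩ.
Fractional drop under load = R_th/(R_th + R_L) = 14.06 / (14.06 + 744) = 0.01855.
So the output falls by 1.86 %.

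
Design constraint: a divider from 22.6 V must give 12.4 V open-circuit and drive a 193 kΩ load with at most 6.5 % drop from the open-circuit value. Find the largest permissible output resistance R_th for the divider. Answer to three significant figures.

R_th ≤ 13.4 kΩ

Loading drop = R_th/(R_th + R_L) ≤ 0.0650, so R_th ≤ R_L · ε/(1−ε) = 193 kΩ × 0.0650/0.9350 = 13.4 kΩ.
(Any R1, R2 with R2/(R1+R2) = 0.549 and R1‖R2 ≤ 13.4 kΩ will meet the spec.)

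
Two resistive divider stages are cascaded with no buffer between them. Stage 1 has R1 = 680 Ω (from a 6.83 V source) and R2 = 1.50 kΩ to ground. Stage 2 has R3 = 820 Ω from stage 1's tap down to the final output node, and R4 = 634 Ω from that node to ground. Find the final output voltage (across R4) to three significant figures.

V_out ≈ 1.55 V

Stage 2 presents R3+R4 = 1454 Ω as a load on stage 1's tap.
Stage 1's lower leg becomes R2‖(R3+R4) = 738.3 Ω, so V_mid = 6.83 × 738.3/1418 = 3.555 V.
Stage 2 is itself unloaded: V_out = V_mid × R4/(R3+R4) = 3.555 × 634/1454 = 1.55 V.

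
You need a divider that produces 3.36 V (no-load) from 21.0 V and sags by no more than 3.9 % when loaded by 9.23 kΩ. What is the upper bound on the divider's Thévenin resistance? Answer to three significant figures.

R_th ≤ 375 Ω

Loading drop = R_th/(R_th + R_L) ≤ 0.0390, so R_th ≤ R_L · ε/(1−ε) = 9.23 kΩ × 0.0390/0.9610 = 375 Ω.
(Any R1, R2 with R2/(R1+R2) = 0.160 and R1‖R2 ≤ 375 Ω will meet the spec.)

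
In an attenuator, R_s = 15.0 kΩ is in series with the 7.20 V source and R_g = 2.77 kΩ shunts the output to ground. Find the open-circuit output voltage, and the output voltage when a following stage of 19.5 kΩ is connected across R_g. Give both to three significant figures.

Unloaded: 1.12 V; loaded: 1.00 V

Open-circuit: V = 7.20 × 2.77/(15.0 + 2.77) = 1.12 V.
With the load, R_g becomes R_g‖R_L = 2.425 kΩ, so V = 7.20 × 2.425/17.43 = 1.00 V.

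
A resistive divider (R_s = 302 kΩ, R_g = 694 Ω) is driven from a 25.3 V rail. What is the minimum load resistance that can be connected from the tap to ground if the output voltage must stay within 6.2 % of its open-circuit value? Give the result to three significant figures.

Output resistance R_th = R_s‖R_g = (302000 × 694)/302700 = 692.4 Ω.
The fractional drop is R_th/(R_th + R_L); requiring this ≤ 0.0620 gives R_L ≥ R_th(1/0.0620 − 1) = 692.4 × 15.13 = 10.5 kΩ.

R_L(min) ≈ 10.5 kΩ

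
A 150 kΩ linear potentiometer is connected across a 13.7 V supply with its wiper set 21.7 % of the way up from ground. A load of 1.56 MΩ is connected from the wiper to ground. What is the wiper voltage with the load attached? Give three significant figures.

V ≈ 2.93 V

The wiper splits the pot into (1−α)R = 117.5 kΩ above and αR = 32.55 kΩ below.
Lower section ‖ load = 31.88 kΩ.
V_wiper = 13.7 × 31.88/(117.5 + 31.88) = 2.93 V.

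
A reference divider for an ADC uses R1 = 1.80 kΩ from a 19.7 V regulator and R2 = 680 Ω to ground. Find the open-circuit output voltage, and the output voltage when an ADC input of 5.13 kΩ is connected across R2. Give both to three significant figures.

Unloaded: 5.40 V; loaded: 4.93 V

Open-circuit: V = 19.7 × 680/(1800 + 680) = 5.40 V.
With the load, R2 becomes R2‖R_L = 600.4 Ω, so V = 19.7 × 600.4/2400 = 4.93 V.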